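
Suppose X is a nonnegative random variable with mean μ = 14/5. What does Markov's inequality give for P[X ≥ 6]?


μ = E[X] = 14/5, a = 6.
Markov: P[X ≥ 6] ≤ μ/a = (14/5)/6 = 7/15.
Numerically: ≈ 0.46667.
(Since a = 6 > μ = 2.80000, the bound 7/15 is < 1 and informative.)

P[X ≥ 6] ≤ 7/15 ≈ 0.46667.


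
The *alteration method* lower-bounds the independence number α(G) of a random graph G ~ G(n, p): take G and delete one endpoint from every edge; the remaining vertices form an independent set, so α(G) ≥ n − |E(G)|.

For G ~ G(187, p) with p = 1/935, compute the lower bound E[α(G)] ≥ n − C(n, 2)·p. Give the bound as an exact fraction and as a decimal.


E[|E(G)|] = C(187, 2)·p = 17391 · (1/935) = 93/5.
E[α(G)] ≥ n − E[|E(G)|] = 187 − 93/5 = 842/5.
Numerically: ≈ 168.400.
(This is only a lower bound; the true E[α(G)] may be larger.)

E[α(G)] ≥ 842/5 ≈ 168.400.


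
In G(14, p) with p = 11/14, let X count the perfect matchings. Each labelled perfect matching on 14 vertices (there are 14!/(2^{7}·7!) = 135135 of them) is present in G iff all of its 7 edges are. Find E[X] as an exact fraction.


K_14 has 14!/(2^{7}·7!) = 135135 labelled perfect matchings.
For each such perfect matching H, let X_H = 1 if all 7 edges of H are present in G. Then P[X_H = 1] = p^{7} = (11/14)^{7} = 19487171/105413504.
By linearity: E[X] = Σ_H E[X_H] = 135135 · p^{7} = 135135 · 19487171/105413504 = 376199836155/15059072.
Numerically: E[X] ≈ 24981.6.

E[X] = 135135 · (11/14)^{7} = 376199836155/15059072 ≈ 24981.6.


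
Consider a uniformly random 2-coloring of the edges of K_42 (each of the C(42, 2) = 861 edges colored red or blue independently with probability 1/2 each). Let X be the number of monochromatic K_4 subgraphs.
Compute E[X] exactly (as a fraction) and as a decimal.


Let X = Σ_S X_S over the C(42, 4) = 111930 subsets S of size 4, where X_S = 1 if the K_4 on S is monochromatic.
For a fixed S, the K_4 on S has C(4, 2) = 6 edges. P[all 6 edges red] = (1/2)^6, and likewise for blue, so P[monochromatic] = 2·(1/2)^6 = 2^{1 − 6} = 1/32.
By linearity of expectation: E[X] = C(42, 4) · 2^{1 − 6} = 111930 · 1/32 = 55965/16.
Numerically: E[X] ≈ 3497.8125.

E[X] = C(42,4)·2^(1−C(4,2)) = 55965/16 ≈ 3497.8125.


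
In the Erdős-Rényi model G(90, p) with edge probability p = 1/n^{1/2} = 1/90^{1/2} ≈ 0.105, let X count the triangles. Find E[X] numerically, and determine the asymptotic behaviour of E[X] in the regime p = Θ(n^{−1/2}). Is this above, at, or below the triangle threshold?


Number of potential triangles: C(90, 3) = 117480.
Each occurs with probability p³ ≈ (0.105)³ ≈ 1.17121e-03.
By linearity: E[X] = C(90, 3)·p³ ≈ 117480 · 1.17121e-03 ≈ 137.594.
Since α = 1/2 < 1, p = c/n^{1/2} ≫ 1/n is above the triangle threshold p ~ 1/n. Asymptotically E[X] ~ (c³/6)·n^{3(1−α)} = (1³/6)·n^{1.5} → ∞; triangles are abundant w.h.p.

E[X] ≈ 137.594; in regime p = Θ(1/n^{1/2}) E[X] diverges (above the triangle threshold p ~ 1/n).


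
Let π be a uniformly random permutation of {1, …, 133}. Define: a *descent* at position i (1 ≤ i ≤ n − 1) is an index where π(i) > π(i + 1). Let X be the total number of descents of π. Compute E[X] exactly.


Write X = Σ X_I over i = 1, …, 132, with X_I the indicator of one descent.
There are 132 indicators.
For each fixed i, the pair (π(i), π(i+1)) is a uniformly random ordered pair of distinct values from {1, …, 133}; by symmetry P[π(i) > π(i+1)] = 1/2.
By linearity: E[X] = 132 · (1/2) = (133 − 1) · (1/2) = 66 ≈ 66.000.

E[X] = 66 = 66.000.


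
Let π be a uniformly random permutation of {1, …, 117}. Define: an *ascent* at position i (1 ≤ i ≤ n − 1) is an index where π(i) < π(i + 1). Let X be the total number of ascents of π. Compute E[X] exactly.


Write X = Σ X_I over i = 1, …, 116, with X_I the indicator of one ascent.
There are 116 indicators.
For each fixed i, the pair (π(i), π(i+1)) is a uniformly random ordered pair of distinct values from {1, …, 117}; by symmetry P[π(i) < π(i+1)] = 1/2.
By linearity: E[X] = 116 · (1/2) = (117 − 1) · (1/2) = 58 ≈ 58.000.

E[X] = 58 = 58.000.


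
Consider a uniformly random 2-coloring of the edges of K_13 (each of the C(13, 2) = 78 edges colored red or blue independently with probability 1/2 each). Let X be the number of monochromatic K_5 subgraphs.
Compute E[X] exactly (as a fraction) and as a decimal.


Let X = Σ_S X_S over the C(13, 5) = 1287 subsets S of size 5, where X_S = 1 if the K_5 on S is monochromatic.
For a fixed S, the K_5 on S has C(5, 2) = 10 edges. P[all 10 edges red] = (1/2)^10, and likewise for blue, so P[monochromatic] = 2·(1/2)^10 = 2^{1 − 10} = 1/512.
Summing: E[X] = C(13, 5) · 2^{1 − 10} = 1287 · 1/512 = 1287/512.
Numerically: E[X] ≈ 2.514.

E[X] = C(13,5)·2^(1−C(5,2)) = 1287/512 ≈ 2.514.


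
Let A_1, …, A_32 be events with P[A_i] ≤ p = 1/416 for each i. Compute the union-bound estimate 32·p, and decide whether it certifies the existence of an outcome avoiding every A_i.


Union bound: P[∪_{i=1}^{32} A_i] ≤ Σ_i P[A_i] ≤ 32·p = 32·(1/416) = 1/13.
Numerically: 1/13 ≈ 0.0769231.
Is 1/13 < 1? YES.
Since P[∪ A_i] ≤ 1/13 < 1, the complement has P[∩ A_i^c] ≥ 1 − 1/13 = 12/13 > 0, so some outcome avoids every A_i.

32·p = 1/13 ≈ 0.0769231; existence CERTIFIED by the union bound.


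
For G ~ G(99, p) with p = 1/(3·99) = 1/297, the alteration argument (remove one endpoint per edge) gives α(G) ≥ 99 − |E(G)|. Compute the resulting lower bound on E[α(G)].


E[|E(G)|] = C(99, 2)·p = 4851 · (1/297) = 49/3.
E[α(G)] ≥ n − E[|E(G)|] = 99 − 49/3 = 248/3.
Numerically: ≈ 82.6667.
(This is only a lower bound; the true E[α(G)] may be larger.)

E[α(G)] ≥ 248/3 ≈ 82.6667.


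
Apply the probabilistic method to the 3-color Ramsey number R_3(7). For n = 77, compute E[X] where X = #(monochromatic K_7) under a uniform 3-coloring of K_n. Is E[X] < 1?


E[X] = C(77, 7) · 3^{1 − 21} = 2404808340 · 3^{−20} = 2404808340/3486784401.
As a reduced fraction: E[X] = 801602780/1162261467 ≈ 0.690.
Is E[X] < 1? YES.
Since E[X] < 1, there exists a 3-coloring of K_{77} with no monochromatic K_7; hence R_3(7) > 77.

E[X] = 801602780/1162261467 ≈ 0.690; E[X] < 1, so R_3(7) > 77.


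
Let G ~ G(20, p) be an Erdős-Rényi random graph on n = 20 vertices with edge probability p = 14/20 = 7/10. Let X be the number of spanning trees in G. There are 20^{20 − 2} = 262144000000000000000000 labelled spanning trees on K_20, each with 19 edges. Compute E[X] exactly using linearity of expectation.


K_20 has 20^{20 − 2} = 262144000000000000000000 labelled spanning trees.
For each such spanning tree H, let X_H = 1 if all 19 edges of H are present in G. Then P[X_H = 1] = p^{19} = (7/10)^{19} = 11398895185373143/10000000000000000000.
By linearity of expectation: E[X] = Σ_H E[X_H] = 262144000000000000000000 · p^{19} = 262144000000000000000000 · 11398895185373143/10000000000000000000 = 1494075989737228599296/5.
Numerically: E[X] ≈ 2.988e+20.

E[X] = 262144000000000000000000 · (7/10)^{19} = 1494075989737228599296/5 ≈ 2.988e+20.


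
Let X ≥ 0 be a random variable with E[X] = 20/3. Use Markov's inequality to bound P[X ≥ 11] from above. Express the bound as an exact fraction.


μ = E[X] = 20/3, a = 11.
Markov: P[X ≥ 11] ≤ μ/a = (20/3)/11 = 20/33.
Numerically: ≈ 0.6061.
(Since a = 11 > μ = 6.6667, the bound 20/33 is < 1 and informative.)

P[X ≥ 11] ≤ 20/33 ≈ 0.6061.


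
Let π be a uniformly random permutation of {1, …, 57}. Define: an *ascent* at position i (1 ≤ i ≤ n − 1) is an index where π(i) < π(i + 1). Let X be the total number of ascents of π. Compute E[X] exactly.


Write X = Σ X_I over i = 1, …, 56, with X_I the indicator of one ascent.
There are 56 indicators.
For each fixed i, the pair (π(i), π(i+1)) is a uniformly random ordered pair of distinct values from {1, …, 57}; by symmetry P[π(i) < π(i+1)] = 1/2.
By linearity: E[X] = 56 · (1/2) = (57 − 1) · (1/2) = 28 ≈ 28.0000.

E[X] = 28 = 28.0000.


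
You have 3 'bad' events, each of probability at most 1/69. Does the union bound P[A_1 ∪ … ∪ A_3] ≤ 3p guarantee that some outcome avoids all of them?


Union bound: P[∪_{i=1}^{3} A_i] ≤ Σ_i P[A_i] ≤ 3·p = 3·(1/69) = 1/23.
Numerically: 1/23 ≈ 0.0434783.
Is 1/23 < 1? YES.
Since P[∪ A_i] ≤ 1/23 < 1, the complement has P[∩ A_i^c] ≥ 1 − 1/23 = 22/23 > 0, so some outcome avoids every A_i.

3·p = 1/23 ≈ 0.0434783; existence CERTIFIED by the union bound.


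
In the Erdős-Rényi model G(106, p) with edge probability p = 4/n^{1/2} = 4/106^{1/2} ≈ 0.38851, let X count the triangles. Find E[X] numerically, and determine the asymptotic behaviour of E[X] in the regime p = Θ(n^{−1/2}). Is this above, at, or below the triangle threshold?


Number of potential triangles: C(106, 3) = 192920.
Each occurs with probability p³ ≈ (0.38851)³ ≈ 5.8643675e-02.
By linearity: E[X] = C(106, 3)·p³ ≈ 192920 · 5.8643675e-02 ≈ 11313.53772.
Since α = 1/2 < 1, p = c/n^{1/2} ≫ 1/n is above the triangle threshold p ~ 1/n. Asymptotically E[X] ~ (c³/6)·n^{3(1−α)} = (4³/6)·n^{1.5} → ∞; triangles are abundant w.h.p.

E[X] ≈ 11313.53772; in regime p = Θ(1/n^{1/2}) E[X] diverges (above the triangle threshold p ~ 1/n).


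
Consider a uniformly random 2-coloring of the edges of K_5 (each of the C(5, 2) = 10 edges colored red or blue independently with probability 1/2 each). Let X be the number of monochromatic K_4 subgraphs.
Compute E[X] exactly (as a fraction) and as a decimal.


Let X = Σ_S X_S over the C(5, 4) = 5 subsets S of size 4, where X_S = 1 if the K_4 on S is monochromatic.
For a fixed S, the K_4 on S has C(4, 2) = 6 edges. P[all 6 edges red] = (1/2)^6, and likewise for blue, so P[monochromatic] = 2·(1/2)^6 = 2^{1 − 6} = 1/32.
By linearity: E[X] = C(5, 4) · 2^{1 − 6} = 5 · 1/32 = 5/32.
Numerically: E[X] ≈ 0.1562.

E[X] = C(5,4)·2^(1−C(4,2)) = 5/32 ≈ 0.1562.


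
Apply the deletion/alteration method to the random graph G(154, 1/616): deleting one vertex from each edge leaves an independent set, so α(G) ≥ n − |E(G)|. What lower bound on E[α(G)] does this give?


E[|E(G)|] = C(154, 2)·p = 11781 · (1/616) = 153/8.
E[α(G)] ≥ n − E[|E(G)|] = 154 − 153/8 = 1079/8.
Numerically: ≈ 134.87500.
(This is only a lower bound; the true E[α(G)] may be larger.)

E[α(G)] ≥ 1079/8 ≈ 134.87500.


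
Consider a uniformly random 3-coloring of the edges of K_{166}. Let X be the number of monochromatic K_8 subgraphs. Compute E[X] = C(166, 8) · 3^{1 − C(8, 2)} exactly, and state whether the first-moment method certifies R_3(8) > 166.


E[X] = C(166, 8) · 3^{1 − 28} = 12049276177620 · 3^{−27} = 12049276177620/7625597484987.
As a reduced fraction: E[X] = 148756496020/94143178827 ≈ 1.5801.
Is E[X] < 1? NO.
Since E[X] ≥ 1, the first-moment bound is inconclusive at n = 166; it does NOT by itself certify R_3(8) > 166.

E[X] = 148756496020/94143178827 ≈ 1.5801; E[X] ≥ 1; first-moment method inconclusive here.


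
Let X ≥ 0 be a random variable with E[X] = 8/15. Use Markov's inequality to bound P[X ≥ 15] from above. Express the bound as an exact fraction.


μ = E[X] = 8/15, a = 15.
Markov: P[X ≥ 15] ≤ μ/a = (8/15)/15 = 8/225.
Numerically: ≈ 0.035556.
(Since a = 15 > μ = 0.533333, the bound 8/225 is < 1 and informative.)

P[X ≥ 15] ≤ 8/225 ≈ 0.035556.


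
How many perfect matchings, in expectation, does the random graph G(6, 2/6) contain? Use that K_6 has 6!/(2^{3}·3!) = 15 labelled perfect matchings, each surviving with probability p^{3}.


K_6 has 6!/(2^{3}·3!) = 15 labelled perfect matchings.
For each such perfect matching H, let X_H = 1 if all 3 edges of H are present in G. Then P[X_H = 1] = p^{3} = (1/3)^{3} = 1/27.
By linearity of expectation: E[X] = Σ_H E[X_H] = 15 · p^{3} = 15 · 1/27 = 5/9.
Numerically: E[X] ≈ 0.5556.

E[X] = 15 · (1/3)^{3} = 5/9 ≈ 0.5556.


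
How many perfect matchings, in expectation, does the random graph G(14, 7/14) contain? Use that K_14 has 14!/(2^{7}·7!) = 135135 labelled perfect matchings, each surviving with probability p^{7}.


K_14 has 14!/(2^{7}·7!) = 135135 labelled perfect matchings.
For each such perfect matching H, let X_H = 1 if all 7 edges of H are present in G. Then P[X_H = 1] = p^{7} = (1/2)^{7} = 1/128.
By linearity: E[X] = Σ_H E[X_H] = 135135 · p^{7} = 135135 · 1/128 = 135135/128.
Numerically: E[X] ≈ 1055.74.

E[X] = 135135 · (1/2)^{7} = 135135/128 ≈ 1055.74.


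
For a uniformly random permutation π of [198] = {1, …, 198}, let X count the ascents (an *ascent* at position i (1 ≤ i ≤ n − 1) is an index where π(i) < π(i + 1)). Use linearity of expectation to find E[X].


Write X = Σ X_I over i = 1, …, 197, with X_I the indicator of one ascent.
There are 197 indicators.
For each fixed i, the pair (π(i), π(i+1)) is a uniformly random ordered pair of distinct values from {1, …, 198}; by symmetry P[π(i) < π(i+1)] = 1/2.
By linearity: E[X] = 197 · (1/2) = (198 − 1) · (1/2) = 197/2 ≈ 98.500000.

E[X] = 197/2 = 98.500000.


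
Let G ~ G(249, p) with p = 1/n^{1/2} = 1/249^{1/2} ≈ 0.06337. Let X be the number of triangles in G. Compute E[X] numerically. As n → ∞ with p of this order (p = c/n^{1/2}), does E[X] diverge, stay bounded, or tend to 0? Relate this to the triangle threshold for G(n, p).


Number of potential triangles: C(249, 3) = 2542124.
Each occurs with probability p³ ≈ (0.06337)³ ≈ 2.545077e-04.
By linearity: E[X] = C(249, 3)·p³ ≈ 2542124 · 2.545077e-04 ≈ 646.9902.
Since α = 1/2 < 1, p = c/n^{1/2} ≫ 1/n is above the triangle threshold p ~ 1/n. Asymptotically E[X] ~ (c³/6)·n^{3(1−α)} = (1³/6)·n^{1.5} → ∞; triangles are abundant w.h.p.

E[X] ≈ 646.9902; in regime p = Θ(1/n^{1/2}) E[X] diverges (above the triangle threshold p ~ 1/n).


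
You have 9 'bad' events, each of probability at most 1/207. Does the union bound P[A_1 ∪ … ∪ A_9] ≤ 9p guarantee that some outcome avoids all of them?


Union bound: P[∪_{i=1}^{9} A_i] ≤ Σ_i P[A_i] ≤ 9·p = 9·(1/207) = 1/23.
Numerically: 1/23 ≈ 0.043.
Is 1/23 < 1? YES.
Since P[∪ A_i] ≤ 1/23 < 1, the complement has P[∩ A_i^c] ≥ 1 − 1/23 = 22/23 > 0, so some outcome avoids every A_i.

9·p = 1/23 ≈ 0.043; existence CERTIFIED by the union bound.


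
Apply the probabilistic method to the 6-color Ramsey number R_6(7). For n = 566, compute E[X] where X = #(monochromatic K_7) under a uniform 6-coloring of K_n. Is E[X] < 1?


E[X] = C(566, 7) · 6^{1 − 21} = 3557206237959440 · 6^{−20} = 3557206237959440/3656158440062976.
As a reduced fraction: E[X] = 222325389872465/228509902503936 ≈ 0.973.
Is E[X] < 1? YES.
Since E[X] < 1, there exists a 6-coloring of K_{566} with no monochromatic K_7; hence R_6(7) > 566.

E[X] = 222325389872465/228509902503936 ≈ 0.973; E[X] < 1, so R_6(7) > 566.


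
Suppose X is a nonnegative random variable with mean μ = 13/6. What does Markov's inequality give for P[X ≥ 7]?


μ = E[X] = 13/6, a = 7.
Markov: P[X ≥ 7] ≤ μ/a = (13/6)/7 = 13/42.
Numerically: ≈ 0.310.
(Since a = 7 > μ = 2.167, the bound 13/42 is < 1 and informative.)

P[X ≥ 7] ≤ 13/42 ≈ 0.310.


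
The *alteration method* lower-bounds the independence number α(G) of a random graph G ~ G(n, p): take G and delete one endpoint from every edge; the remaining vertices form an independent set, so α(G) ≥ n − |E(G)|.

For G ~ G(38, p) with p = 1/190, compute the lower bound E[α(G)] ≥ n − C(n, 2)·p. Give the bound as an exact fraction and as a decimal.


E[|E(G)|] = C(38, 2)·p = 703 · (1/190) = 37/10.
E[α(G)] ≥ n − E[|E(G)|] = 38 − 37/10 = 343/10.
Numerically: ≈ 34.300.
(This is only a lower bound; the true E[α(G)] may be larger.)

E[α(G)] ≥ 343/10 ≈ 34.300.


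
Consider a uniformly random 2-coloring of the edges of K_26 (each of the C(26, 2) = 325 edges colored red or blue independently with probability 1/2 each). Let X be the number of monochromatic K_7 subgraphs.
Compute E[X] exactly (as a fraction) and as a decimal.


Let X = Σ_S X_S over the C(26, 7) = 657800 subsets S of size 7, where X_S = 1 if the K_7 on S is monochromatic.
For a fixed S, the K_7 on S has C(7, 2) = 21 edges. P[all 21 edges red] = (1/2)^21, and likewise for blue, so P[monochromatic] = 2·(1/2)^21 = 2^{1 − 21} = 1/1048576.
By linearity: E[X] = C(26, 7) · 2^{1 − 21} = 657800 · 1/1048576 = 82225/131072.
Numerically: E[X] ≈ 0.62733.

E[X] = C(26,7)·2^(1−C(7,2)) = 82225/131072 ≈ 0.62733.


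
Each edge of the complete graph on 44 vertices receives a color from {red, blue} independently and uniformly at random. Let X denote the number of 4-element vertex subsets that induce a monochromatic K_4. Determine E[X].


Let X = Σ_S X_S over the C(44, 4) = 135751 subsets S of size 4, where X_S = 1 if the K_4 on S is monochromatic.
For a fixed S, the K_4 on S has C(4, 2) = 6 edges. P[all 6 edges red] = (1/2)^6, and likewise for blue, so P[monochromatic] = 2·(1/2)^6 = 2^{1 − 6} = 1/32.
By linearity: E[X] = C(44, 4) · 2^{1 − 6} = 135751 · 1/32 = 135751/32.
Numerically: E[X] ≈ 4242.219.

E[X] = C(44,4)·2^(1−C(4,2)) = 135751/32 ≈ 4242.219.


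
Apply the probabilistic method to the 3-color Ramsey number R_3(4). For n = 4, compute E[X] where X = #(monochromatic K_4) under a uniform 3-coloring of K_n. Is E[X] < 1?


E[X] = C(4, 4) · 3^{1 − 6} = 1 · 3^{−5} = 1/243.
As a reduced fraction: E[X] = 1/243 ≈ 0.0041.
Is E[X] < 1? YES.
Since E[X] < 1, there exists a 3-coloring of K_{4} with no monochromatic K_4; hence R_3(4) > 4.

E[X] = 1/243 ≈ 0.0041; E[X] < 1, so R_3(4) > 4.


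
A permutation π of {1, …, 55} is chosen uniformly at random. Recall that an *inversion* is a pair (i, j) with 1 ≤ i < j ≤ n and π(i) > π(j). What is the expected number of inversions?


Write X = Σ X_I over the C(55, 2) = 1485 pairs i < j, with X_I the indicator of one inversion.
There are 1485 indicators.
For each fixed pair i < j, the values π(i) and π(j) are two distinct elements of {1, …, 55} in uniformly random order; by symmetry P[π(i) > π(j)] = 1/2.
By linearity: E[X] = 1485 · (1/2) = C(55, 2) · (1/2) = 1485/2 = 1485/2 ≈ 742.500000.

E[X] = 1485/2 = 742.500000.


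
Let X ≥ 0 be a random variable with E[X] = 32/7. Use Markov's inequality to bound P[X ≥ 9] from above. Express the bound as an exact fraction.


μ = E[X] = 32/7, a = 9.
Markov: P[X ≥ 9] ≤ μ/a = (32/7)/9 = 32/63.
Numerically: ≈ 0.508.
(Since a = 9 > μ = 4.571, the bound 32/63 is < 1 and informative.)

P[X ≥ 9] ≤ 32/63 ≈ 0.508.


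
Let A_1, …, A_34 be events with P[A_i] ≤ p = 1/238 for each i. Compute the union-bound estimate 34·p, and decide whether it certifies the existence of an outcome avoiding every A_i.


Union bound: P[∪_{i=1}^{34} A_i] ≤ Σ_i P[A_i] ≤ 34·p = 34·(1/238) = 1/7.
Numerically: 1/7 ≈ 0.142857.
Is 1/7 < 1? YES.
Since P[∪ A_i] ≤ 1/7 < 1, the complement has P[∩ A_i^c] ≥ 1 − 1/7 = 6/7 > 0, so some outcome avoids every A_i.

34·p = 1/7 ≈ 0.142857; existence CERTIFIED by the union bound.


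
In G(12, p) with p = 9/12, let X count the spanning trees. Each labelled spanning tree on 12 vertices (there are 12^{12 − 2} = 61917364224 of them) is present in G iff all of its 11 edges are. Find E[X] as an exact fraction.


K_12 has 12^{12 − 2} = 61917364224 labelled spanning trees.
For each such spanning tree H, let X_H = 1 if all 11 edges of H are present in G. Then P[X_H = 1] = p^{11} = (3/4)^{11} = 177147/4194304.
By linearity of expectation: E[X] = Σ_H E[X_H] = 61917364224 · p^{11} = 61917364224 · 177147/4194304 = 10460353203/4.
Numerically: E[X] ≈ 2.6151e+09.

E[X] = 61917364224 · (3/4)^{11} = 10460353203/4 ≈ 2.6151e+09.


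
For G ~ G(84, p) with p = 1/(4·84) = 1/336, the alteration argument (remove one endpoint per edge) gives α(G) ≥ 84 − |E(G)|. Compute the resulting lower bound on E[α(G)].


E[|E(G)|] = C(84, 2)·p = 3486 · (1/336) = 83/8.
E[α(G)] ≥ n − E[|E(G)|] = 84 − 83/8 = 589/8.
Numerically: ≈ 73.6250.
(This is only a lower bound; the true E[α(G)] may be larger.)

E[α(G)] ≥ 589/8 ≈ 73.6250.


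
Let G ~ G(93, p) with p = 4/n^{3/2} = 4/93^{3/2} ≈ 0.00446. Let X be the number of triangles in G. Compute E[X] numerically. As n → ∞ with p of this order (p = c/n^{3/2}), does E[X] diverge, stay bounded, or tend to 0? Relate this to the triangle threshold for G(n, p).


Number of potential triangles: C(93, 3) = 129766.
Each occurs with probability p³ ≈ (0.00446)³ ≈ 8.87170e-08.
By linearity: E[X] = C(93, 3)·p³ ≈ 129766 · 8.87170e-08 ≈ 0.012.
Since α = 3/2 > 1, p = c/n^{3/2} = o(1/n) is below the triangle threshold p ~ 1/n. Asymptotically E[X] ~ (c³/6)·n^{3(1−α)} = (4³/6)·n^{-1.5} → 0, so by Markov's inequality G has no triangles w.h.p.

E[X] ≈ 0.012; in regime p = Θ(1/n^{3/2}) E[X] tends to 0 (below the triangle threshold p ~ 1/n).


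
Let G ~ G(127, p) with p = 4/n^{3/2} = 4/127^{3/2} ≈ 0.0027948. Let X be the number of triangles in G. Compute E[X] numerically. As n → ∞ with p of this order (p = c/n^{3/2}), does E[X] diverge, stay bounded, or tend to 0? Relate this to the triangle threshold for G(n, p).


Number of potential triangles: C(127, 3) = 333375.
Each occurs with probability p³ ≈ (0.0027948)³ ≈ 2.1830477e-08.
By linearity: E[X] = C(127, 3)·p³ ≈ 333375 · 2.1830477e-08 ≈ 0.00728.
Since α = 3/2 > 1, p = c/n^{3/2} = o(1/n) is below the triangle threshold p ~ 1/n. Asymptotically E[X] ~ (c³/6)·n^{3(1−α)} = (4³/6)·n^{-1.5} → 0, so by Markov's inequality G has no triangles w.h.p.

E[X] ≈ 0.00728; in regime p = Θ(1/n^{3/2}) E[X] tends to 0 (below the triangle threshold p ~ 1/n).


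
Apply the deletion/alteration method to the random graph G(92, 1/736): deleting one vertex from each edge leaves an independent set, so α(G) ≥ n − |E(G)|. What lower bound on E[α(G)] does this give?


E[|E(G)|] = C(92, 2)·p = 4186 · (1/736) = 91/16.
E[α(G)] ≥ n − E[|E(G)|] = 92 − 91/16 = 1381/16.
Numerically: ≈ 86.31250.
(This is only a lower bound; the true E[α(G)] may be larger.)

E[α(G)] ≥ 1381/16 ≈ 86.31250.


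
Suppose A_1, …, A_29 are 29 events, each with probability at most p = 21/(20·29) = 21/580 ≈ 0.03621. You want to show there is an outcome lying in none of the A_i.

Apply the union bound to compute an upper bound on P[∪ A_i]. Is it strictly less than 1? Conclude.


Union bound: P[∪_{i=1}^{29} A_i] ≤ Σ_i P[A_i] ≤ 29·p = 29·(21/580) = 21/20.
Numerically: 21/20 ≈ 1.05000.
Is 21/20 < 1? NO.
Since the bound 21/20 is ≥ 1, the union bound is uninformative here; it does NOT by itself certify existence.

29·p = 21/20 ≈ 1.05000; existence NOT certified by the union bound.


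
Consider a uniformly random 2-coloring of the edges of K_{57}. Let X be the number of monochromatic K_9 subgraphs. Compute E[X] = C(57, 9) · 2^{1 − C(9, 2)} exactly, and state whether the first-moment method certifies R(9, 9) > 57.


E[X] = C(57, 9) · 2^{1 − 36} = 8996462475 · 2^{−35} = 8996462475/34359738368.
As a reduced fraction: E[X] = 8996462475/34359738368 ≈ 0.2618.
Is E[X] < 1? YES.
Since E[X] < 1, there exists a 2-coloring of K_{57} with no monochromatic K_9; hence R(9, 9) > 57.

E[X] = 8996462475/34359738368 ≈ 0.2618; E[X] < 1, so R(9, 9) > 57.


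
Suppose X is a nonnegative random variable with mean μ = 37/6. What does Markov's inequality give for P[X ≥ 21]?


μ = E[X] = 37/6, a = 21.
Markov: P[X ≥ 21] ≤ μ/a = (37/6)/21 = 37/126.
Numerically: ≈ 0.2937.
(Since a = 21 > μ = 6.1667, the bound 37/126 is < 1 and informative.)

P[X ≥ 21] ≤ 37/126 ≈ 0.2937.


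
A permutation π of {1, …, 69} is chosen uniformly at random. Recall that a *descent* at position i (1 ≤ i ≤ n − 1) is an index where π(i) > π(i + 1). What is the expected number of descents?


Write X = Σ X_I over i = 1, …, 68, with X_I the indicator of one descent.
There are 68 indicators.
For each fixed i, the pair (π(i), π(i+1)) is a uniformly random ordered pair of distinct values from {1, …, 69}; by symmetry P[π(i) > π(i+1)] = 1/2.
By linearity: E[X] = 68 · (1/2) = (69 − 1) · (1/2) = 34 ≈ 34.00000.

E[X] = 34 = 34.00000.


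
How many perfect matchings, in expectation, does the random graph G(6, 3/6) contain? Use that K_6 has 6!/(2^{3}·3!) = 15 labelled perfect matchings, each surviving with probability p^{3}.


K_6 has 6!/(2^{3}·3!) = 15 labelled perfect matchings.
For each such perfect matching H, let X_H = 1 if all 3 edges of H are present in G. Then P[X_H = 1] = p^{3} = (1/2)^{3} = 1/8.
Summing the indicators: E[X] = Σ_H E[X_H] = 15 · p^{3} = 15 · 1/8 = 15/8.
Numerically: E[X] ≈ 1.875.

E[X] = 15 · (1/2)^{3} = 15/8 ≈ 1.875.


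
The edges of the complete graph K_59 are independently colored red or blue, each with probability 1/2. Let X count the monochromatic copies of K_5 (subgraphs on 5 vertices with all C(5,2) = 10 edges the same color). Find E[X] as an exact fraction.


Let X = Σ_S X_S over the C(59, 5) = 5006386 subsets S of size 5, where X_S = 1 if the K_5 on S is monochromatic.
For a fixed S, the K_5 on S has C(5, 2) = 10 edges. P[all 10 edges red] = (1/2)^10, and likewise for blue, so P[monochromatic] = 2·(1/2)^10 = 2^{1 − 10} = 1/512.
By linearity of expectation: E[X] = C(59, 5) · 2^{1 − 10} = 5006386 · 1/512 = 2503193/256.
Numerically: E[X] ≈ 9778.0977.

E[X] = C(59,5)·2^(1−C(5,2)) = 2503193/256 ≈ 9778.0977.


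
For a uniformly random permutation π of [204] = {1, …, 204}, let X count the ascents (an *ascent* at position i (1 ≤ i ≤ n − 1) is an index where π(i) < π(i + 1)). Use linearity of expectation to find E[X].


Write X = Σ X_I over i = 1, …, 203, with X_I the indicator of one ascent.
There are 203 indicators.
For each fixed i, the pair (π(i), π(i+1)) is a uniformly random ordered pair of distinct values from {1, …, 204}; by symmetry P[π(i) < π(i+1)] = 1/2.
By linearity: E[X] = 203 · (1/2) = (204 − 1) · (1/2) = 203/2 ≈ 101.50000.

E[X] = 203/2 = 101.50000.


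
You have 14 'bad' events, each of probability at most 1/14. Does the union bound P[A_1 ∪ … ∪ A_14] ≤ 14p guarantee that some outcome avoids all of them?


Union bound: P[∪_{i=1}^{14} A_i] ≤ Σ_i P[A_i] ≤ 14·p = 14·(1/14) = 1.
Numerically: 1 ≈ 1.000000.
Is 1 < 1? NO.
Since the bound 1 is ≥ 1, the union bound is uninformative here; it does NOT by itself certify existence.

14·p = 1 ≈ 1.000000; existence NOT certified by the union bound.


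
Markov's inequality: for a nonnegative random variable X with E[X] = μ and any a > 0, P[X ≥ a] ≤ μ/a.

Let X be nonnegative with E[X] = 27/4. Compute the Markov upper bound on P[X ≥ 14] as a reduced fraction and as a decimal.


μ = E[X] = 27/4, a = 14.
Markov: P[X ≥ 14] ≤ μ/a = (27/4)/14 = 27/56.
Numerically: ≈ 0.4821.
(Since a = 14 > μ = 6.7500, the bound 27/56 is < 1 and informative.)

P[X ≥ 14] ≤ 27/56 ≈ 0.4821.


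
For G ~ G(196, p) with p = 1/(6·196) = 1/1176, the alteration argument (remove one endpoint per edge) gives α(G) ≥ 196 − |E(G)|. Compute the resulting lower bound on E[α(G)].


E[|E(G)|] = C(196, 2)·p = 19110 · (1/1176) = 65/4.
E[α(G)] ≥ n − E[|E(G)|] = 196 − 65/4 = 719/4.
Numerically: ≈ 179.750000.
(This is only a lower bound; the true E[α(G)] may be larger.)

E[α(G)] ≥ 719/4 ≈ 179.750000.


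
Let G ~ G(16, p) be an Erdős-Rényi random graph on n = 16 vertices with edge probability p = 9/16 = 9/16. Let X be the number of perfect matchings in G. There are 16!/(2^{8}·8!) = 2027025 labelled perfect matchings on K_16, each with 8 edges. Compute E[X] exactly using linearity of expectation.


K_16 has 16!/(2^{8}·8!) = 2027025 labelled perfect matchings.
For each such perfect matching H, let X_H = 1 if all 8 edges of H are present in G. Then P[X_H = 1] = p^{8} = (9/16)^{8} = 43046721/4294967296.
By linearity of expectation: E[X] = Σ_H E[X_H] = 2027025 · p^{8} = 2027025 · 43046721/4294967296 = 87256779635025/4294967296.
Numerically: E[X] ≈ 2.03e+04.

E[X] = 2027025 · (9/16)^{8} = 87256779635025/4294967296 ≈ 2.03e+04.


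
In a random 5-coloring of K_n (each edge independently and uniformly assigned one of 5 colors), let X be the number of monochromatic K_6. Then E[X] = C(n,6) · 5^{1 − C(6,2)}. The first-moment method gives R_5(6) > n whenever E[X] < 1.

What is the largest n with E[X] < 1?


We need C(n, 6) · 5^{1 − 15} < 1, i.e. C(n, 6) < 5^{15 − 1} = 6103515625.
Check values of n near the boundary:
  n = 126: C(126, 6) = 4925156775; 4925156775 < 6103515625? YES
  n = 127: C(127, 6) = 5169379425; 5169379425 < 6103515625? YES
  n = 128: C(128, 6) = 5423611200; 5423611200 < 6103515625? YES
  n = 129: C(129, 6) = 5688177600; 5688177600 < 6103515625? YES
  n = 130: C(130, 6) = 5963412000; 5963412000 < 6103515625? YES
  n = 131: C(131, 6) = 6249655776; 6249655776 < 6103515625? NO
  n = 132: C(132, 6) = 6547258432; 6547258432 < 6103515625? NO
  n = 133: C(133, 6) = 6856577728; 6856577728 < 6103515625? NO
The largest n with C(n, 6) < 6103515625 is n = 130 (where E[X] = 47707296/48828125 ≈ 0.97705). Hence R_5(6) > 130, i.e. R_5(6) ≥ 131.

Largest n = 130; hence R_5(6) > 130.


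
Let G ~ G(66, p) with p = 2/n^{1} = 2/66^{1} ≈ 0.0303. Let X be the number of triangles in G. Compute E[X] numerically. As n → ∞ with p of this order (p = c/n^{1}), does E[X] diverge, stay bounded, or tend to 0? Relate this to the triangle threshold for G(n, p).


Number of potential triangles: C(66, 3) = 45760.
Each occurs with probability p³ ≈ (0.0303)³ ≈ 2.782647e-05.
By linearity: E[X] = C(66, 3)·p³ ≈ 45760 · 2.782647e-05 ≈ 1.2733.
Here α = 1, so p = 2/n is exactly at the triangle threshold p ~ 1/n. Asymptotically E[X] → c³/6 = 2³/6 = 4/3 ≈ 1.3333, a bounded constant. In this regime the triangle count is asymptotically Poisson(c³/6).

E[X] ≈ 1.2733; in regime p = Θ(1/n^{1}) E[X] stays bounded (at the triangle threshold p ~ 1/n).


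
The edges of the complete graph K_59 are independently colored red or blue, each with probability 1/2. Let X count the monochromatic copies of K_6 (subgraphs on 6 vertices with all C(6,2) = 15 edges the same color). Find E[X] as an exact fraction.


Let X = Σ_S X_S over the C(59, 6) = 45057474 subsets S of size 6, where X_S = 1 if the K_6 on S is monochromatic.
For a fixed S, the K_6 on S has C(6, 2) = 15 edges. P[all 15 edges red] = (1/2)^15, and likewise for blue, so P[monochromatic] = 2·(1/2)^15 = 2^{1 − 15} = 1/16384.
By linearity: E[X] = C(59, 6) · 2^{1 − 15} = 45057474 · 1/16384 = 22528737/8192.
Numerically: E[X] ≈ 2750.0900.

E[X] = C(59,6)·2^(1−C(6,2)) = 22528737/8192 ≈ 2750.0900.


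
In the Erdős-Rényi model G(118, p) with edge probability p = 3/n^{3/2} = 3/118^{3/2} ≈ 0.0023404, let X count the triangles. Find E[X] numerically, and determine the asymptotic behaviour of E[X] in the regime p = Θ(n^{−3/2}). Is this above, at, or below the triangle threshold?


Number of potential triangles: C(118, 3) = 266916.
Each occurs with probability p³ ≈ (0.0023404)³ ≈ 1.2820198e-08.
By linearity: E[X] = C(118, 3)·p³ ≈ 266916 · 1.2820198e-08 ≈ 0.00342.
Since α = 3/2 > 1, p = c/n^{3/2} = o(1/n) is below the triangle threshold p ~ 1/n. Asymptotically E[X] ~ (c³/6)·n^{3(1−α)} = (3³/6)·n^{-1.5} → 0, so by Markov's inequality G has no triangles w.h.p.

E[X] ≈ 0.00342; in regime p = Θ(1/n^{3/2}) E[X] tends to 0 (below the triangle threshold p ~ 1/n).


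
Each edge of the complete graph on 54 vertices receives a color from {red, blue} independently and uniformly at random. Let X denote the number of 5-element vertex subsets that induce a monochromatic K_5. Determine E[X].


Let X = Σ_S X_S over the C(54, 5) = 3162510 subsets S of size 5, where X_S = 1 if the K_5 on S is monochromatic.
For a fixed S, the K_5 on S has C(5, 2) = 10 edges. P[all 10 edges red] = (1/2)^10, and likewise for blue, so P[monochromatic] = 2·(1/2)^10 = 2^{1 − 10} = 1/512.
Summing: E[X] = C(54, 5) · 2^{1 − 10} = 3162510 · 1/512 = 1581255/256.
Numerically: E[X] ≈ 6176.777.

E[X] = C(54,5)·2^(1−C(5,2)) = 1581255/256 ≈ 6176.777.


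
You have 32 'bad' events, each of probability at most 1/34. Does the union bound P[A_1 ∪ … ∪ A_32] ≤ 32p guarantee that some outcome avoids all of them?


Union bound: P[∪_{i=1}^{32} A_i] ≤ Σ_i P[A_i] ≤ 32·p = 32·(1/34) = 16/17.
Numerically: 16/17 ≈ 0.941.
Is 16/17 < 1? YES.
Since P[∪ A_i] ≤ 16/17 < 1, the complement has P[∩ A_i^c] ≥ 1 − 16/17 = 1/17 > 0, so some outcome avoids every A_i.

32·p = 16/17 ≈ 0.941; existence CERTIFIED by the union bound.


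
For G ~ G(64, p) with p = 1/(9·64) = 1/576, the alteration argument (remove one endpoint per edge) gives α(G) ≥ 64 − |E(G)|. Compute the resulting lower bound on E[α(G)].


E[|E(G)|] = C(64, 2)·p = 2016 · (1/576) = 7/2.
E[α(G)] ≥ n − E[|E(G)|] = 64 − 7/2 = 121/2.
Numerically: ≈ 60.50000.
(This is only a lower bound; the true E[α(G)] may be larger.)

E[α(G)] ≥ 121/2 ≈ 60.50000.


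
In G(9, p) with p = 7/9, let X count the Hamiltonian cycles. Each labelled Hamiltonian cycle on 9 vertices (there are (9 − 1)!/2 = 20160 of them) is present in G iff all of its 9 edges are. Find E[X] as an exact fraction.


K_9 has (9 − 1)!/2 = 20160 labelled Hamiltonian cycles.
For each such Hamiltonian cycle H, let X_H = 1 if all 9 edges of H are present in G. Then P[X_H = 1] = p^{9} = (7/9)^{9} = 40353607/387420489.
By linearity of expectation: E[X] = Σ_H E[X_H] = 20160 · p^{9} = 20160 · 40353607/387420489 = 90392079680/43046721.
Numerically: E[X] ≈ 2099.9.

E[X] = 20160 · (7/9)^{9} = 90392079680/43046721 ≈ 2099.9.


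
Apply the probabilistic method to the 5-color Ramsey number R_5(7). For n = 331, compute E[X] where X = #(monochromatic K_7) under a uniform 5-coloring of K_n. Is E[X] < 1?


E[X] = C(331, 7) · 5^{1 − 21} = 81027017349850 · 5^{−20} = 81027017349850/95367431640625.
As a reduced fraction: E[X] = 3241080693994/3814697265625 ≈ 0.849630.
Is E[X] < 1? YES.
Since E[X] < 1, there exists a 5-coloring of K_{331} with no monochromatic K_7; hence R_5(7) > 331.

E[X] = 3241080693994/3814697265625 ≈ 0.849630; E[X] < 1, so R_5(7) > 331.


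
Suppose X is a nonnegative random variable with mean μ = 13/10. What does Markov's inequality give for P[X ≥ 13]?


μ = E[X] = 13/10, a = 13.
Markov: P[X ≥ 13] ≤ μ/a = (13/10)/13 = 1/10.
Numerically: ≈ 0.100.
(Since a = 13 > μ = 1.300, the bound 1/10 is < 1 and informative.)

P[X ≥ 13] ≤ 1/10 ≈ 0.100.


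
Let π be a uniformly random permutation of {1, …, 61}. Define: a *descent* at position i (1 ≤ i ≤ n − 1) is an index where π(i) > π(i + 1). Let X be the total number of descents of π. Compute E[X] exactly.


Write X = Σ X_I over i = 1, …, 60, with X_I the indicator of one descent.
There are 60 indicators.
For each fixed i, the pair (π(i), π(i+1)) is a uniformly random ordered pair of distinct values from {1, …, 61}; by symmetry P[π(i) > π(i+1)] = 1/2.
By linearity: E[X] = 60 · (1/2) = (61 − 1) · (1/2) = 30 ≈ 30.0000.

E[X] = 30 = 30.0000.


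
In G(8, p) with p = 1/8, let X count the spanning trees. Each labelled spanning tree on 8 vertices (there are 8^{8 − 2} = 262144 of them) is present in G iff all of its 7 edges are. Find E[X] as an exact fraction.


K_8 has 8^{8 − 2} = 262144 labelled spanning trees.
For each such spanning tree H, let X_H = 1 if all 7 edges of H are present in G. Then P[X_H = 1] = p^{7} = (1/8)^{7} = 1/2097152.
By linearity of expectation: E[X] = Σ_H E[X_H] = 262144 · p^{7} = 262144 · 1/2097152 = 1/8.
Numerically: E[X] ≈ 0.125.

E[X] = 262144 · (1/8)^{7} = 1/8 ≈ 0.125.


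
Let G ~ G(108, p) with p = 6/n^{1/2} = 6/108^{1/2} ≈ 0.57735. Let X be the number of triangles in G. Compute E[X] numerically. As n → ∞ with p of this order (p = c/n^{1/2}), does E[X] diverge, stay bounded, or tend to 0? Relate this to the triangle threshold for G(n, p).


Number of potential triangles: C(108, 3) = 204156.
Each occurs with probability p³ ≈ (0.57735)³ ≈ 1.9245009e-01.
By linearity: E[X] = C(108, 3)·p³ ≈ 204156 · 1.9245009e-01 ≈ 39289.84052.
Since α = 1/2 < 1, p = c/n^{1/2} ≫ 1/n is above the triangle threshold p ~ 1/n. Asymptotically E[X] ~ (c³/6)·n^{3(1−α)} = (6³/6)·n^{1.5} → ∞; triangles are abundant w.h.p.

E[X] ≈ 39289.84052; in regime p = Θ(1/n^{1/2}) E[X] diverges (above the triangle threshold p ~ 1/n).


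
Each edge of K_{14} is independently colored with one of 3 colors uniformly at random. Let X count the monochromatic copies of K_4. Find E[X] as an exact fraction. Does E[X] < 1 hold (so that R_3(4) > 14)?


E[X] = C(14, 4) · 3^{1 − 6} = 1001 · 3^{−5} = 1001/243.
As a reduced fraction: E[X] = 1001/243 ≈ 4.119342.
Is E[X] < 1? NO.
Since E[X] ≥ 1, the first-moment bound is inconclusive at n = 14; it does NOT by itself certify R_3(4) > 14.

E[X] = 1001/243 ≈ 4.119342; E[X] ≥ 1; first-moment method inconclusive here.


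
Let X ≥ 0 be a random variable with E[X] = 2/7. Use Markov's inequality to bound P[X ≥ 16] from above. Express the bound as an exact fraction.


μ = E[X] = 2/7, a = 16.
Markov: P[X ≥ 16] ≤ μ/a = (2/7)/16 = 1/56.
Numerically: ≈ 0.017857.
(Since a = 16 > μ = 0.285714, the bound 1/56 is < 1 and informative.)

P[X ≥ 16] ≤ 1/56 ≈ 0.017857.


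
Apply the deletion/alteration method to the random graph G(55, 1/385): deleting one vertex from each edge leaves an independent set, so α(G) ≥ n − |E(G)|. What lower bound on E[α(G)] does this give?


E[|E(G)|] = C(55, 2)·p = 1485 · (1/385) = 27/7.
E[α(G)] ≥ n − E[|E(G)|] = 55 − 27/7 = 358/7.
Numerically: ≈ 51.143.
(This is only a lower bound; the true E[α(G)] may be larger.)

E[α(G)] ≥ 358/7 ≈ 51.143.


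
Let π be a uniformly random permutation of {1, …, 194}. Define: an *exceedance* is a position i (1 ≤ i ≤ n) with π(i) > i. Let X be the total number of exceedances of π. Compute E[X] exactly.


Write X = Σ_{i=1}^{194} X_i, where X_i = 1_{π(i) > i}.
For each fixed i, π(i) is uniform over {1, …, 194} (marginal of a uniform permutation), so P[π(i) > i] = (n − i)/n. Summing: Σ_{i=1}^{194} (n − i)/n = (0 + 1 + … + 193)/194 = 194(194 − 1)/(2·194) = (194 − 1)/2.
Hence E[X] = Σ_{i=1}^{194} (194 − i)/194 = 193/2 ≈ 96.500000.

E[X] = 193/2 = 96.500000.


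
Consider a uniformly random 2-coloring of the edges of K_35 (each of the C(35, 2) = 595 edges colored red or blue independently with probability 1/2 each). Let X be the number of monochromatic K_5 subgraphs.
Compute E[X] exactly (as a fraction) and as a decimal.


Let X = Σ_S X_S over the C(35, 5) = 324632 subsets S of size 5, where X_S = 1 if the K_5 on S is monochromatic.
For a fixed S, the K_5 on S has C(5, 2) = 10 edges. P[all 10 edges red] = (1/2)^10, and likewise for blue, so P[monochromatic] = 2·(1/2)^10 = 2^{1 − 10} = 1/512.
By linearity: E[X] = C(35, 5) · 2^{1 − 10} = 324632 · 1/512 = 40579/64.
Numerically: E[X] ≈ 634.047.

E[X] = C(35,5)·2^(1−C(5,2)) = 40579/64 ≈ 634.047.


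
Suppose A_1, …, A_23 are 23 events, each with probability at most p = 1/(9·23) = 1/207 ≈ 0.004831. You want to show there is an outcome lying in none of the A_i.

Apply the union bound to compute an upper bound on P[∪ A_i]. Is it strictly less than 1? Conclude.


Union bound: P[∪_{i=1}^{23} A_i] ≤ Σ_i P[A_i] ≤ 23·p = 23·(1/207) = 1/9.
Numerically: 1/9 ≈ 0.111111.
Is 1/9 < 1? YES.
Since P[∪ A_i] ≤ 1/9 < 1, the complement has P[∩ A_i^c] ≥ 1 − 1/9 = 8/9 > 0, so some outcome avoids every A_i.

23·p = 1/9 ≈ 0.111111; existence CERTIFIED by the union bound.


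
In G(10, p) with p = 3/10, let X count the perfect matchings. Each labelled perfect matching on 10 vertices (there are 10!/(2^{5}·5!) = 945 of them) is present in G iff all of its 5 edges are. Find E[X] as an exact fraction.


K_10 has 10!/(2^{5}·5!) = 945 labelled perfect matchings.
For each such perfect matching H, let X_H = 1 if all 5 edges of H are present in G. Then P[X_H = 1] = p^{5} = (3/10)^{5} = 243/100000.
Summing the indicators: E[X] = Σ_H E[X_H] = 945 · p^{5} = 945 · 243/100000 = 45927/20000.
Numerically: E[X] ≈ 2.296.

E[X] = 945 · (3/10)^{5} = 45927/20000 ≈ 2.296.
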